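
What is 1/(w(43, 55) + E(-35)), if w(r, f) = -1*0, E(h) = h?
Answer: -1/35 ≈ -0.028571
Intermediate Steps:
w(r, f) = 0
1/(w(43, 55) + E(-35)) = 1/(0 - 35) = 1/(-35) = -1/35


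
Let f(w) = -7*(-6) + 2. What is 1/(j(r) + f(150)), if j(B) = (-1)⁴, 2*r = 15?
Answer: 1/45 ≈ 0.022222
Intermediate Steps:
r = 15/2 (r = (½)*15 = 15/2 ≈ 7.5000)
j(B) = 1
f(w) = 44 (f(w) = 42 + 2 = 44)
1/(j(r) + f(150)) = 1/(1 + 44) = 1/45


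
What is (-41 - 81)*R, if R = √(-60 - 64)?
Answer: -244*I*√31 ≈ -1358.5*I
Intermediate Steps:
R = 2*I*√31 (R = √(-124) = 2*I*√31 ≈ 11.136*I)
(-41 - 81)*R = (-41 - 81)*(2*I*√31) = -244*I*√31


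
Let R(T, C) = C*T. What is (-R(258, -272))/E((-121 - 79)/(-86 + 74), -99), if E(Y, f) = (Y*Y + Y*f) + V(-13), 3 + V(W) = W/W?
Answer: -39474/773 ≈ -51.066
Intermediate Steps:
V(W) = -2 (V(W) = -3 + W/W = -3 + 1 = -2)
E(Y, f) = -2 + Y² + Y*f (E(Y, f) = (Y*Y + Y*f) - 2 = (Y² + Y*f) - 2 = -2 + Y² + Y*f)
(-R(258, -272))/E((-121 - 79)/(-86 + 74), -99) = (-(-272)*258)/(-2 + ((-121 - 79)/(-86 + 74))² + ((-121 - 79)/(-86 + 74))*(-99)) = (-1*(-70176))/(-2 + (-200/(-12))² - 200/(-12)*(-99)) = 70176/(-2 + (-200*(-1/12))² - 200*(-1/12)*(-99)) = 70176/(-2 + (50/3)² + (50/3)*(-99)) = 70176/(-2 + 2500/9 - 1650) = 70176/(-12368/9) = 70176*(-9/12368) = -39474/773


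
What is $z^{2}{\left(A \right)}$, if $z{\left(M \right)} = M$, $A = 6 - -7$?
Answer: $169$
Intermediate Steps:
$A = 13$ ($A = 6 + 7 = 13$)
$z^{2}{\left(A \right)} = 13^{2} = 169$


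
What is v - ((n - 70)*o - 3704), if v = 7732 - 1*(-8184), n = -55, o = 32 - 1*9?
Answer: 22495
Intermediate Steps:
o = 23 (o = 32 - 9 = 23)
v = 15916 (v = 7732 + 8184 = 15916)
v - ((n - 70)*o - 3704) = 15916 - ((-55 - 70)*23 - 3704) = 15916 - (-125*23 - 3704) = 15916 - (-2875 - 3704) = 15916 - 1*(-6579) = 15916 + 6579 = 22495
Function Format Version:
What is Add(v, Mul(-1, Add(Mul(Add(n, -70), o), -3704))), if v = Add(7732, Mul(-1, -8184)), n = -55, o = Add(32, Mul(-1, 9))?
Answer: 22495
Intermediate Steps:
o = 23 (o = Add(32, -9) = 23)
v = 15916 (v = Add(7732, 8184) = 15916)
Add(v, Mul(-1, Add(Mul(Add(n, -70), o), -3704))) = Add(15916, Mul(-1, Add(Mul(Add(-55, -70), 23), -3704))) = Add(15916, Mul(-1, Add(Mul(-125, 23), -3704))) = Add(15916, Mul(-1, Add(-2875, -3704))) = Add(15916, Mul(-1, -6579)) = Add(15916, 6579) = 22495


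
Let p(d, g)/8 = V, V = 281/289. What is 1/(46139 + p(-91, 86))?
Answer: 289/13336419 ≈ 2.1670e-5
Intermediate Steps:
V = 281/289 (V = 281*(1/289) = 281/289 ≈ 0.97232)
p(d, g) = 2248/289 (p(d, g) = 8*(281/289) = 2248/289)
1/(46139 + p(-91, 86)) = 1/(46139 + 2248/289) = 1/(13336419/289) = 289/13336419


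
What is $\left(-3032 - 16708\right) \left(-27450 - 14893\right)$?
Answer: $835850820$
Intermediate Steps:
$\left(-3032 - 16708\right) \left(-27450 - 14893\right) = \left(-19740\right) \left(-42343\right) = 835850820$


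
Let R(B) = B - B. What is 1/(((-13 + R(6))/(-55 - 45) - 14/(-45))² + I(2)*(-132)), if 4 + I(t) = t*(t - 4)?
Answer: 810000/855517609 ≈ 0.00094680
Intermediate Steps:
R(B) = 0
I(t) = -4 + t*(-4 + t) (I(t) = -4 + t*(t - 4) = -4 + t*(-4 + t))
1/(((-13 + R(6))/(-55 - 45) - 14/(-45))² + I(2)*(-132)) = 1/(((-13 + 0)/(-55 - 45) - 14/(-45))² + (-4 + 2² - 4*2)*(-132)) = 1/((-13/(-100) - 14*(-1/45))² + (-4 + 4 - 8)*(-132)) = 1/((-13*(-1/100) + 14/45)² - 8*(-132)) = 1/((13/100 + 14/45)² + 1056) = 1/((397/900)² + 1056) = 1/(157609/810000 + 1056) = 1/(855517609/810000) = 810000/855517609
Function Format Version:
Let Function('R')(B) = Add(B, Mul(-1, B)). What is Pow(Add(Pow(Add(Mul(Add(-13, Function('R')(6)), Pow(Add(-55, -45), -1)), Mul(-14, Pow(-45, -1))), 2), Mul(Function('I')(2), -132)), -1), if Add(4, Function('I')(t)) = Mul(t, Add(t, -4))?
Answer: Rational(810000, 855517609) ≈ 0.00094680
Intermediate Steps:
Function('R')(B) = 0
Function('I')(t) = Add(-4, Mul(t, Add(-4, t))) (Function('I')(t) = Add(-4, Mul(t, Add(t, -4))) = Add(-4, Mul(t, Add(-4, t))))
Pow(Add(Pow(Add(Mul(Add(-13, Function('R')(6)), Pow(Add(-55, -45), -1)), Mul(-14, Pow(-45, -1))), 2), Mul(Function('I')(2), -132)), -1) = Pow(Add(Pow(Add(Mul(Add(-13, 0), Pow(Add(-55, -45), -1)), Mul(-14, Pow(-45, -1))), 2), Mul(Add(-4, Pow(2, 2), Mul(-4, 2)), -132)), -1) = Pow(Add(Pow(Add(Mul(-13, Pow(-100, -1)), Mul(-14, Rational(-1, 45))), 2), Mul(Add(-4, 4, -8), -132)), -1) = Pow(Add(Pow(Add(Mul(-13, Rational(-1, 100)), Rational(14, 45)), 2), Mul(-8, -132)), -1) = Pow(Add(Pow(Add(Rational(13, 100), Rational(14, 45)), 2), 1056), -1) = Pow(Add(Pow(Rational(397, 900), 2), 1056), -1) = Pow(Add(Rational(157609, 810000), 1056), -1) = Pow(Rational(855517609, 810000), -1) = Rational(810000, 855517609)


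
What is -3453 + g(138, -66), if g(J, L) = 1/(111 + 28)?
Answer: -479966/139 ≈ -3453.0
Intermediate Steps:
g(J, L) = 1/139
-3453 + g(138, -66) = -3453 + 1/139 = -479966/139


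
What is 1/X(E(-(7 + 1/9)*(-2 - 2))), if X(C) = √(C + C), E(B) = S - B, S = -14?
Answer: -3*I*√191/382 ≈ -0.10854*I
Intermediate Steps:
E(B) = -14 - B
X(C) = √2*√C (X(C) = √(2*C) = √2*√C)
1/X(E(-(7 + 1/9)*(-2 - 2))) = 1/(√2*√(-14 - (-1)*(7 + 1/9)*(-2 - 2))) = 1/(√2*√(-14 - (-1)*(7 + ⅑)*(-4))) = 1/(√2*√(-14 - (-1)*(64/9)*(-4))) = 1/(√2*√(-14 - (-1)*(-256)/9)) = 1/(√2*√(-14 - 1*256/9)) = 1/(√2*√(-14 - 256/9)) = 1/(√2*√(-382/9)) = 1/(√2*(I*√382/3)) = 1/(2*I*√191/3) = -3*I*√191/382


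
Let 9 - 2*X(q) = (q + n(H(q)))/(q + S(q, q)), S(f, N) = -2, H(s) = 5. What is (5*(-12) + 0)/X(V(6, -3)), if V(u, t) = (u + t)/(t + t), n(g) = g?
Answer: -100/9 ≈ -11.111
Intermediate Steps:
V(u, t) = (t + u)/(2*t) (V(u, t) = (t + u)/((2*t)) = (t + u)*(1/(2*t)) = (t + u)/(2*t))
X(q) = 9/2 - (5 + q)/(2*(-2 + q)) (X(q) = 9/2 - (q + 5)/(2*(q - 2)) = 9/2 - (5 + q)/(2*(-2 + q)))
(5*(-12) + 0)/X(V(6, -3)) = (5*(-12) + 0)/(((-23 + 8*((1/2)*(-3 + 6)/(-3)))/(2*(-2 + (1/2)*(-3 + 6)/(-3))))) = (-60 + 0)/(((-23 + 8*((1/2)*(-1/3)*3))/(2*(-2 + (1/2)*(-1/3)*3)))) = -60*2*(-2 - 1/2)/(-23 + 8*(-1/2)) = -60*(-5/(-23 - 4)) = -60/((1/2)*(-2/5)*(-27)) = -60/27/5 = -60*5/27 = -100/9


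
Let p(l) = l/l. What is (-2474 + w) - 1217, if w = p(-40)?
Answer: -3690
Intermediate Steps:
p(l) = 1
w = 1
(-2474 + w) - 1217 = (-2474 + 1) - 1217 = -2473 - 1217 = -3690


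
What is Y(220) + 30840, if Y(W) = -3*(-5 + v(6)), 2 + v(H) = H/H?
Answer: 30858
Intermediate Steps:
v(H) = -1 (v(H) = -2 + H/H = -2 + 1 = -1)
Y(W) = 18 (Y(W) = -3*(-5 - 1) = -3*(-6) = 18)
Y(220) + 30840 = 18 + 30840 = 30858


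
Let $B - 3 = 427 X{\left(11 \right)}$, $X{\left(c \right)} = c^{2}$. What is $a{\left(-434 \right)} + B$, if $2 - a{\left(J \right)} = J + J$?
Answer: $52540$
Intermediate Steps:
$a{\left(J \right)} = 2 - 2 J$ ($a{\left(J \right)} = 2 - \left(J + J\right) = 2 - 2 J$)
$B = 51670$ ($B = 3 + 427 \cdot 11^{2} = 3 + 427 \cdot 121 = 3 + 51667 = 51670$)
$a{\left(-434 \right)} + B = \left(2 - -868\right) + 51670 = \left(2 + 868\right) + 51670 = 870 + 51670 = 52540$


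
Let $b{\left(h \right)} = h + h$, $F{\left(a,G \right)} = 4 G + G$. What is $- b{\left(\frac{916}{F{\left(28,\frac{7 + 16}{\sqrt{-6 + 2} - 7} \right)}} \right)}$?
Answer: $\frac{12824}{115} - \frac{3664 i}{115} \approx 111.51 - 31.861 i$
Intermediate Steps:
$F{\left(a,G \right)} = 5 G$
$b{\left(h \right)} = 2 h$
$- b{\left(\frac{916}{F{\left(28,\frac{7 + 16}{\sqrt{-6 + 2} - 7} \right)}} \right)} = - 2 \frac{916}{5 \frac{7 + 16}{\sqrt{-6 + 2} - 7}} = - 2 \frac{916}{5 \frac{23}{\sqrt{-4} - 7}} = - 2 \frac{916}{5 \frac{23}{2 i - 7}} = - 2 \frac{916}{5 \frac{23}{-7 + 2 i}} = - 2 \frac{916}{5 \cdot 23 \frac{-7 - 2 i}{53}} = - 2 \frac{916}{5 \frac{23 \left(-7 - 2 i\right)}{53}} = - 2 \frac{916}{\frac{115}{53} \left(-7 - 2 i\right)} = - 2 \cdot 916 \left(- \frac{7}{115} + \frac{2 i}{115}\right) = - 2 \left(- \frac{6412}{115} + \frac{1832 i}{115}\right) = - (- \frac{12824}{115} + \frac{3664 i}{115}) = \frac{12824}{115} - \frac{3664 i}{115}$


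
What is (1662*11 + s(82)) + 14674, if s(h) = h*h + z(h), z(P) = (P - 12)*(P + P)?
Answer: 51160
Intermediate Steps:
z(P) = 2*P*(-12 + P) (z(P) = (-12 + P)*(2*P) = 2*P*(-12 + P))
s(h) = h² + 2*h*(-12 + h) (s(h) = h*h + 2*h*(-12 + h) = h² + 2*h*(-12 + h))
(1662*11 + s(82)) + 14674 = (1662*11 + 3*82*(-8 + 82)) + 14674 = (18282 + 3*82*74) + 14674 = (18282 + 18204) + 14674 = 36486 + 14674 = 51160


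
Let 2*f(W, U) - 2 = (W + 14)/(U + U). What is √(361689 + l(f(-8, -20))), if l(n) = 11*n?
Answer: √144679670/20 ≈ 601.41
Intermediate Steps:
f(W, U) = 1 + (14 + W)/(4*U) (f(W, U) = 1 + ((W + 14)/(U + U))/2 = 1 + ((14 + W)/((2*U)))/2 = 1 + ((14 + W)*(1/(2*U)))/2 = 1 + ((14 + W)/(2*U))/2 = 1 + (14 + W)/(4*U))
√(361689 + l(f(-8, -20))) = √(361689 + 11*((¼)*(14 - 8 + 4*(-20))/(-20))) = √(361689 + 11*((¼)*(-1/20)*(14 - 8 - 80))) = √(361689 + 11*((¼)*(-1/20)*(-74))) = √(361689 + 11*(37/40)) = √(361689 + 407/40) = √(14467967/40) = √144679670/20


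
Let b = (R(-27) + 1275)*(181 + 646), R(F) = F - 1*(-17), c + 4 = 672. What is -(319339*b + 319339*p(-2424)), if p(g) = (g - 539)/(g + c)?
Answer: -586642074954477/1756 ≈ -3.3408e+11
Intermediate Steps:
c = 668 (c = -4 + 672 = 668)
p(g) = (-539 + g)/(668 + g) (p(g) = (g - 539)/(g + 668) = (-539 + g)/(668 + g))
R(F) = 17 + F (R(F) = F + 17 = 17 + F)
b = 1046155 (b = ((17 - 27) + 1275)*(181 + 646) = (-10 + 1275)*827 = 1265*827 = 1046155)
-(319339*b + 319339*p(-2424)) = -(334078091545 + 319339*(-539 - 2424)/(668 - 2424)) = -319339/(1/(1046155 - 2963/(-1756))) = -319339/(1/(1046155 - 1/1756*(-2963))) = -319339/(1/(1046155 + 2963/1756)) = -319339/(1/(1837051143/1756)) = -319339/1756/1837051143 = -319339*1837051143/1756 = -586642074954477/1756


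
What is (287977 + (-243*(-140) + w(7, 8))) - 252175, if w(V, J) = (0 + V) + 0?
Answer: 69829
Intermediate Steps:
w(V, J) = V (w(V, J) = V + 0 = V)
(287977 + (-243*(-140) + w(7, 8))) - 252175 = (287977 + (-243*(-140) + 7)) - 252175 = (287977 + (34020 + 7)) - 252175 = (287977 + 34027) - 252175 = 322004 - 252175 = 69829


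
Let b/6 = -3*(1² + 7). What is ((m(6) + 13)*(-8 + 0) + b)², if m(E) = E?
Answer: 87616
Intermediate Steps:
b = -144 (b = 6*(-3*(1² + 7)) = 6*(-3*(1 + 7)) = 6*(-3*8) = 6*(-24) = -144)
((m(6) + 13)*(-8 + 0) + b)² = ((6 + 13)*(-8 + 0) - 144)² = (19*(-8) - 144)² = (-152 - 144)² = (-296)² = 87616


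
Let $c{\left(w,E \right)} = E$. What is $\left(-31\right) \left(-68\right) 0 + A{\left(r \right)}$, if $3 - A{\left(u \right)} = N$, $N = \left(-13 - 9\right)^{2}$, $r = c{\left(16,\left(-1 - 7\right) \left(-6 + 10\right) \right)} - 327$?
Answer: $-481$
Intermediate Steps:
$r = -359$ ($r = \left(-1 - 7\right) \left(-6 + 10\right) - 327 = \left(-8\right) 4 - 327 = -32 - 327 = -359$)
$N = 484$ ($N = \left(-22\right)^{2} = 484$)
$A{\left(u \right)} = -481$ ($A{\left(u \right)} = 3 - 484 = -481$)
$\left(-31\right) \left(-68\right) 0 + A{\left(r \right)} = \left(-31\right) \left(-68\right) 0 - 481 = 2108 \cdot 0 - 481 = 0 - 481 = -481$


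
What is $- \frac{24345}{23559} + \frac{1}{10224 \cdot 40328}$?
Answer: $- \frac{3345923817427}{3237897695616} \approx -1.0334$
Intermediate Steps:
$- \frac{24345}{23559} + \frac{1}{10224 \cdot 40328} = \left(-24345\right) \frac{1}{23559} + \frac{1}{10224} \cdot \frac{1}{40328} = - \frac{8115}{7853} + \frac{1}{412313472} = - \frac{3345923817427}{3237897695616}$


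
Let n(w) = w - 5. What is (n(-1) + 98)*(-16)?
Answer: -1472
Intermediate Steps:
n(w) = -5 + w
(n(-1) + 98)*(-16) = ((-5 - 1) + 98)*(-16) = (-6 + 98)*(-16) = 92*(-16) = -1472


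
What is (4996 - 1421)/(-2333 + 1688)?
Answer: -715/129 ≈ -5.5426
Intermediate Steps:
(4996 - 1421)/(-2333 + 1688) = 3575/(-645) = 3575*(-1/645) = -715/129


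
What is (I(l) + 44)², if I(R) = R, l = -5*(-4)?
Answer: 4096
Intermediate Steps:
l = 20
(I(l) + 44)² = (20 + 44)² = 64² = 4096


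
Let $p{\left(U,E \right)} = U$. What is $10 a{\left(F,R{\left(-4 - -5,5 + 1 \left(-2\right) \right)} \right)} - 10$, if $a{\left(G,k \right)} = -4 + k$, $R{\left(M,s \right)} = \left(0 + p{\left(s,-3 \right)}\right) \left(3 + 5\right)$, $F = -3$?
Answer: $190$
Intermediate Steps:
$R{\left(M,s \right)} = 8 s$ ($R{\left(M,s \right)} = \left(0 + s\right) \left(3 + 5\right) = s 8 = 8 s$)
$10 a{\left(F,R{\left(-4 - -5,5 + 1 \left(-2\right) \right)} \right)} - 10 = 10 \left(-4 + 8 \left(5 + 1 \left(-2\right)\right)\right) - 10 = 10 \left(-4 + 8 \left(5 - 2\right)\right) - 10 = 10 \left(-4 + 8 \cdot 3\right) - 10 = 10 \left(-4 + 24\right) - 10 = 10 \cdot 20 - 10 = 200 - 10 = 190$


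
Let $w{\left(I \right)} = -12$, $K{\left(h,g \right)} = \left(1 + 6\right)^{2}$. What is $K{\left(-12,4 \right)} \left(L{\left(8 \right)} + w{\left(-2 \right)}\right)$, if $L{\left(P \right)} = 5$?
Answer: $-343$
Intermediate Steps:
$K{\left(h,g \right)} = 49$ ($K{\left(h,g \right)} = 7^{2} = 49$)
$K{\left(-12,4 \right)} \left(L{\left(8 \right)} + w{\left(-2 \right)}\right) = 49 \left(5 - 12\right) = 49 \left(-7\right) = -343$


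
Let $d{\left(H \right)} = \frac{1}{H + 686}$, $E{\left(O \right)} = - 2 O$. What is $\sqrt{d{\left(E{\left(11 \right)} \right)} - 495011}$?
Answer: $\frac{i \sqrt{54562092298}}{332} \approx 703.57 i$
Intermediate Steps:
$d{\left(H \right)} = \frac{1}{686 + H}$
$\sqrt{d{\left(E{\left(11 \right)} \right)} - 495011} = \sqrt{\frac{1}{686 - 22} - 495011} = \sqrt{\frac{1}{664} - 495011} = \sqrt{- \frac{328687303}{664}} = \frac{i \sqrt{54562092298}}{332}$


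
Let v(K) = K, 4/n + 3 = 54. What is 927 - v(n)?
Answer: 47273/51 ≈ 926.92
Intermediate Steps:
n = 4/51 (n = 4/(-3 + 54) = 4/51 ≈ 0.078431)
927 - v(n) = 927 - 1*4/51 = 927 - 4/51 = 47273/51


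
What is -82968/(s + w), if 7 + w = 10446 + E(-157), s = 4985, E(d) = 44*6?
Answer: -10371/1961 ≈ -5.2886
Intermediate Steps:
E(d) = 264
w = 10703 (w = -7 + (10446 + 264) = -7 + 10710 = 10703)
-82968/(s + w) = -82968/(4985 + 10703) = -82968/15688 = -82968*1/15688 = -10371/1961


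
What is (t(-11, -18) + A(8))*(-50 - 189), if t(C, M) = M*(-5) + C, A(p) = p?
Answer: -20793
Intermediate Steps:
t(C, M) = C - 5*M (t(C, M) = -5*M + C = C - 5*M)
(t(-11, -18) + A(8))*(-50 - 189) = ((-11 - 5*(-18)) + 8)*(-50 - 189) = ((-11 + 90) + 8)*(-239) = (79 + 8)*(-239) = 87*(-239) = -20793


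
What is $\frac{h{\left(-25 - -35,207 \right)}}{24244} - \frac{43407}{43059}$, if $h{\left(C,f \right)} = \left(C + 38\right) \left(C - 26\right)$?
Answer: $- \frac{90452385}{86993533} \approx -1.0398$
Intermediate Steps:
$h{\left(C,f \right)} = \left(-26 + C\right) \left(38 + C\right)$ ($h{\left(C,f \right)} = \left(38 + C\right) \left(-26 + C\right) = \left(-26 + C\right) \left(38 + C\right)$)
$\frac{h{\left(-25 - -35,207 \right)}}{24244} - \frac{43407}{43059} = \frac{-988 + \left(-25 - -35\right)^{2} + 12 \left(-25 - -35\right)}{24244} - \frac{43407}{43059} = \left(-988 + \left(-25 + 35\right)^{2} + 12 \left(-25 + 35\right)\right) \frac{1}{24244} - \frac{14469}{14353} = \left(-988 + 10^{2} + 12 \cdot 10\right) \frac{1}{24244} - \frac{14469}{14353} = \left(-988 + 100 + 120\right) \frac{1}{24244} - \frac{14469}{14353} = \left(-768\right) \frac{1}{24244} - \frac{14469}{14353} = - \frac{192}{6061} - \frac{14469}{14353} = - \frac{90452385}{86993533}$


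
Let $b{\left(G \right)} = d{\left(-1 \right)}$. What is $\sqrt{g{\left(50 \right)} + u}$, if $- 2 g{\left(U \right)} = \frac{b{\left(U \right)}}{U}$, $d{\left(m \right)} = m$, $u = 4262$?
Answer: $\frac{\sqrt{426201}}{10} \approx 65.284$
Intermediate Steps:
$b{\left(G \right)} = -1$
$g{\left(U \right)} = \frac{1}{2 U}$ ($g{\left(U \right)} = - \frac{\left(-1\right) \frac{1}{U}}{2} = \frac{1}{2 U}$)
$\sqrt{g{\left(50 \right)} + u} = \sqrt{\frac{1}{2 \cdot 50} + 4262} = \sqrt{\frac{1}{2} \cdot \frac{1}{50} + 4262} = \sqrt{\frac{1}{100} + 4262} = \sqrt{\frac{426201}{100}} = \frac{\sqrt{426201}}{10}$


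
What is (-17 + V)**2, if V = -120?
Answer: 18769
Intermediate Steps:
(-17 + V)**2 = (-17 - 120)**2 = (-137)**2 = 18769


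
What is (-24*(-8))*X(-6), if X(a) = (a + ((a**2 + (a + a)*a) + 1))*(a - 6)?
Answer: -237312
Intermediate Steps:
X(a) = (-6 + a)*(1 + a + 3*a**2) (X(a) = (a + ((a**2 + (2*a)*a) + 1))*(-6 + a) = (a + ((a**2 + 2*a**2) + 1))*(-6 + a) = (a + (3*a**2 + 1))*(-6 + a) = (a + (1 + 3*a**2))*(-6 + a) = (1 + a + 3*a**2)*(-6 + a) = (-6 + a)*(1 + a + 3*a**2))
(-24*(-8))*X(-6) = (-24*(-8))*(-6 - 17*(-6)**2 - 5*(-6) + 3*(-6)**3) = 192*(-6 - 17*36 + 30 + 3*(-216)) = 192*(-6 - 612 + 30 - 648) = 192*(-1236) = -237312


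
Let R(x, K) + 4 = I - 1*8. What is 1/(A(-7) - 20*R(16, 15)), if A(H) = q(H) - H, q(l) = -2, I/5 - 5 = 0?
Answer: -1/255 ≈ -0.0039216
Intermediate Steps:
I = 25 (I = 25 + 5*0 = 25 + 0 = 25)
R(x, K) = 13 (R(x, K) = -4 + (25 - 1*8) = -4 + (25 - 8) = -4 + 17 = 13)
A(H) = -2 - H
1/(A(-7) - 20*R(16, 15)) = 1/((-2 - 1*(-7)) - 20*13) = 1/((-2 + 7) - 260) = 1/(5 - 260) = 1/(-255) = -1/255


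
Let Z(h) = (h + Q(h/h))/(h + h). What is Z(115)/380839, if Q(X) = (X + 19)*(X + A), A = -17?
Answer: -41/17518594 ≈ -2.3404e-6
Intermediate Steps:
Q(X) = (-17 + X)*(19 + X) (Q(X) = (X + 19)*(X - 17) = (19 + X)*(-17 + X) = (-17 + X)*(19 + X))
Z(h) = (-320 + h)/(2*h) (Z(h) = (h + (-323 + (h/h)² + 2*(h/h)))/(h + h) = (h + (-323 + 1² + 2*1))/((2*h)) = (h + (-323 + 1 + 2))*(1/(2*h)) = (h - 320)*(1/(2*h)) = (-320 + h)*(1/(2*h)) = (-320 + h)/(2*h))
Z(115)/380839 = ((½)*(-320 + 115)/115)/380839 = ((½)*(1/115)*(-205))*(1/380839) = -41/46*1/380839 = -41/17518594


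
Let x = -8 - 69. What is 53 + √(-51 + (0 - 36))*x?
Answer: 53 - 77*I*√87 ≈ 53.0 - 718.21*I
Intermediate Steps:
x = -77
53 + √(-51 + (0 - 36))*x = 53 + √(-51 + (0 - 36))*(-77) = 53 + √(-51 - 36)*(-77) = 53 + √(-87)*(-77) = 53 + (I*√87)*(-77) = 53 - 77*I*√87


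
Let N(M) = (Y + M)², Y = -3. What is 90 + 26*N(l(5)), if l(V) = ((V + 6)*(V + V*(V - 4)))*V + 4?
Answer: 7893716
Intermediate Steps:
l(V) = 4 + V*(6 + V)*(V + V*(-4 + V)) (l(V) = ((6 + V)*(V + V*(-4 + V)))*V + 4 = V*(6 + V)*(V + V*(-4 + V)) + 4 = 4 + V*(6 + V)*(V + V*(-4 + V)))
N(M) = (-3 + M)²
90 + 26*N(l(5)) = 90 + 26*(-3 + (4 + 5⁴ - 18*5² + 3*5³))² = 90 + 26*(-3 + (4 + 625 - 18*25 + 3*125))² = 90 + 26*(-3 + (4 + 625 - 450 + 375))² = 90 + 26*(-3 + 554)² = 90 + 26*551² = 90 + 26*303601 = 90 + 7893626 = 7893716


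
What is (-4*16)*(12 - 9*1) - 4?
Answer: -196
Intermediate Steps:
(-4*16)*(12 - 9*1) - 4 = -64*(12 - 9) - 4 = -64*3 - 4 = -192 - 4 = -196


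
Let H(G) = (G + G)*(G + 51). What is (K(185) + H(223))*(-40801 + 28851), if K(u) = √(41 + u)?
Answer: -1460337800 - 11950*√226 ≈ -1.4605e+9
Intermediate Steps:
H(G) = 2*G*(51 + G) (H(G) = (2*G)*(51 + G) = 2*G*(51 + G))
(K(185) + H(223))*(-40801 + 28851) = (√(41 + 185) + 2*223*(51 + 223))*(-40801 + 28851) = (√226 + 2*223*274)*(-11950) = (√226 + 122204)*(-11950) = (122204 + √226)*(-11950) = -1460337800 - 11950*√226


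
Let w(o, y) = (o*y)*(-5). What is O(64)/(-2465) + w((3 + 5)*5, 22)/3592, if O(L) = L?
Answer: -1384486/1106785 ≈ -1.2509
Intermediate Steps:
w(o, y) = -5*o*y
O(64)/(-2465) + w((3 + 5)*5, 22)/3592 = 64/(-2465) - 5*(3 + 5)*5*22/3592 = 64*(-1/2465) - 5*8*5*22*(1/3592) = -64/2465 - 5*40*22*(1/3592) = -64/2465 - 4400*1/3592 = -64/2465 - 550/449 = -1384486/1106785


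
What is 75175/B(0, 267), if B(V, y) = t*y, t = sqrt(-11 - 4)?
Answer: -15035*I*sqrt(15)/801 ≈ -72.697*I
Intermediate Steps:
t = I*sqrt(15) (t = sqrt(-15) = I*sqrt(15) ≈ 3.873*I)
B(V, y) = I*y*sqrt(15) (B(V, y) = (I*sqrt(15))*y = I*y*sqrt(15))
75175/B(0, 267) = 75175/((I*267*sqrt(15))) = 75175/((267*I*sqrt(15))) = 75175*(-I*sqrt(15)/4005) = -15035*I*sqrt(15)/801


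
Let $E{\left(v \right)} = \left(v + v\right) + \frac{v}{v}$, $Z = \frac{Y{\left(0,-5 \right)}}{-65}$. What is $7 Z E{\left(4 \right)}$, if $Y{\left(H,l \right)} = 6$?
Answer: $- \frac{378}{65} \approx -5.8154$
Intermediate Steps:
$Z = - \frac{6}{65}$ ($Z = \frac{6}{-65} = 6 \left(- \frac{1}{65}\right) = - \frac{6}{65} \approx -0.092308$)
$E{\left(v \right)} = 1 + 2 v$ ($E{\left(v \right)} = 2 v + 1 = 1 + 2 v$)
$7 Z E{\left(4 \right)} = 7 \left(- \frac{6}{65}\right) \left(1 + 2 \cdot 4\right) = - \frac{42 \left(1 + 8\right)}{65} = \left(- \frac{42}{65}\right) 9 = - \frac{378}{65}$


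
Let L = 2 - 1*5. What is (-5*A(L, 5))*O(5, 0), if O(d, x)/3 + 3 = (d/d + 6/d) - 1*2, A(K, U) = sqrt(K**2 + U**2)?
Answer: 42*sqrt(34) ≈ 244.90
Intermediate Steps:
L = -3 (L = 2 - 5 = -3)
O(d, x) = -12 + 18/d (O(d, x) = -9 + 3*((d/d + 6/d) - 1*2) = -9 + 3*((1 + 6/d) - 2) = -9 + 3*(-1 + 6/d) = -9 + (-3 + 18/d) = -12 + 18/d)
(-5*A(L, 5))*O(5, 0) = (-5*sqrt((-3)**2 + 5**2))*(-12 + 18/5) = (-5*sqrt(9 + 25))*(-12 + 18*(1/5)) = (-5*sqrt(34))*(-12 + 18/5) = -5*sqrt(34)*(-42/5) = 42*sqrt(34)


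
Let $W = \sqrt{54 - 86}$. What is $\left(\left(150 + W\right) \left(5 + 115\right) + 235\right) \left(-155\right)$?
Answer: $-2826425 - 74400 i \sqrt{2} \approx -2.8264 \cdot 10^{6} - 1.0522 \cdot 10^{5} i$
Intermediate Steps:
$W = 4 i \sqrt{2}$ ($W = \sqrt{-32} = 4 i \sqrt{2} \approx 5.6569 i$)
$\left(\left(150 + W\right) \left(5 + 115\right) + 235\right) \left(-155\right) = \left(\left(150 + 4 i \sqrt{2}\right) \left(5 + 115\right) + 235\right) \left(-155\right) = \left(\left(150 + 4 i \sqrt{2}\right) 120 + 235\right) \left(-155\right) = \left(\left(18000 + 480 i \sqrt{2}\right) + 235\right) \left(-155\right) = \left(18235 + 480 i \sqrt{2}\right) \left(-155\right) = -2826425 - 74400 i \sqrt{2}$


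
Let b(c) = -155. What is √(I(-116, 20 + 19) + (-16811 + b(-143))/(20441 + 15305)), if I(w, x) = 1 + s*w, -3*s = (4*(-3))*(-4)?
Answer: √593056130894/17873 ≈ 43.087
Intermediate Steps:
s = -16 (s = -4*(-3)*(-4)/3 = -(-4)*(-4) = -⅓*48 = -16)
I(w, x) = 1 - 16*w
√(I(-116, 20 + 19) + (-16811 + b(-143))/(20441 + 15305)) = √((1 - 16*(-116)) + (-16811 - 155)/(20441 + 15305)) = √((1 + 1856) - 16966/35746) = √(1857 - 16966*1/35746) = √(1857 - 8483/17873) = √(33181678/17873) = √593056130894/17873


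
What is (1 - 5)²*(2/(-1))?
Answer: -32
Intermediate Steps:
(1 - 5)²*(2/(-1)) = (-4)²*(2*(-1)) = 16*(-2) = -32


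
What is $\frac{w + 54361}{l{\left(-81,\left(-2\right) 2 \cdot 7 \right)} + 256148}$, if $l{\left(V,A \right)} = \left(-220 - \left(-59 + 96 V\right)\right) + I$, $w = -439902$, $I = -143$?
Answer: $- \frac{385541}{263620} \approx -1.4625$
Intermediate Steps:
$l{\left(V,A \right)} = -304 - 96 V$ ($l{\left(V,A \right)} = \left(-220 - \left(-59 + 96 V\right)\right) - 143 = \left(-161 - 96 V\right) - 143 = -304 - 96 V$)
$\frac{w + 54361}{l{\left(-81,\left(-2\right) 2 \cdot 7 \right)} + 256148} = \frac{-439902 + 54361}{\left(-304 - -7776\right) + 256148} = - \frac{385541}{\left(-304 + 7776\right) + 256148} = - \frac{385541}{7472 + 256148} = - \frac{385541}{263620}$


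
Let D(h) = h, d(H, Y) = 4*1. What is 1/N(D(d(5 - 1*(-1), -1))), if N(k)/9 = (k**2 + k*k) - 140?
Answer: -1/972 ≈ -0.0010288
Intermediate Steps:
d(H, Y) = 4
N(k) = -1260 + 18*k**2 (N(k) = 9*((k**2 + k*k) - 140) = 9*((k**2 + k**2) - 140) = 9*(2*k**2 - 140) = 9*(-140 + 2*k**2) = -1260 + 18*k**2)
1/N(D(d(5 - 1*(-1), -1))) = 1/(-1260 + 18*4**2) = 1/(-1260 + 18*16) = 1/(-1260 + 288) = 1/(-972) = -1/972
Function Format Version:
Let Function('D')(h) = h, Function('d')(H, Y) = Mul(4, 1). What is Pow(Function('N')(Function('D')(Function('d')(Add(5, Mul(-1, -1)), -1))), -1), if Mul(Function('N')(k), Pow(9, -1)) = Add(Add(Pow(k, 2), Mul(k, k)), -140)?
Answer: Rational(-1, 972) ≈ -0.0010288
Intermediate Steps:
Function('d')(H, Y) = 4
Function('N')(k) = Add(-1260, Mul(18, Pow(k, 2))) (Function('N')(k) = Mul(9, Add(Add(Pow(k, 2), Mul(k, k)), -140)) = Mul(9, Add(Add(Pow(k, 2), Pow(k, 2)), -140)) = Mul(9, Add(Mul(2, Pow(k, 2)), -140)) = Mul(9, Add(-140, Mul(2, Pow(k, 2)))) = Add(-1260, Mul(18, Pow(k, 2))))
Pow(Function('N')(Function('D')(Function('d')(Add(5, Mul(-1, -1)), -1))), -1) = Pow(Add(-1260, Mul(18, Pow(4, 2))), -1) = Pow(Add(-1260, Mul(18, 16)), -1) = Pow(Add(-1260, 288), -1) = Pow(-972, -1) = Rational(-1, 972)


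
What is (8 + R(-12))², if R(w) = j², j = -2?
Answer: 144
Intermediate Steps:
R(w) = 4 (R(w) = (-2)² = 4)
(8 + R(-12))² = (8 + 4)² = 12² = 144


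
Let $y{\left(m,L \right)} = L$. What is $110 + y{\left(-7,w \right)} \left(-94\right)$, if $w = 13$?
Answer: $-1112$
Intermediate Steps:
$110 + y{\left(-7,w \right)} \left(-94\right) = 110 + 13 \left(-94\right) = 110 - 1222 = -1112$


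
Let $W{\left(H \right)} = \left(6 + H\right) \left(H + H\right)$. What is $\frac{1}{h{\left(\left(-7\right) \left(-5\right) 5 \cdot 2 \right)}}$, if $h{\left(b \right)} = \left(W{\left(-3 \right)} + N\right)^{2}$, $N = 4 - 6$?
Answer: $\frac{1}{400} \approx 0.0025$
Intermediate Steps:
$W{\left(H \right)} = 2 H \left(6 + H\right)$ ($W{\left(H \right)} = \left(6 + H\right) 2 H = 2 H \left(6 + H\right)$)
$N = -2$
$h{\left(b \right)} = 400$ ($h{\left(b \right)} = \left(2 \left(-3\right) \left(6 - 3\right) - 2\right)^{2} = \left(2 \left(-3\right) 3 - 2\right)^{2} = \left(-18 - 2\right)^{2} = \left(-20\right)^{2} = 400$)
$\frac{1}{h{\left(\left(-7\right) \left(-5\right) 5 \cdot 2 \right)}} = \frac{1}{400}$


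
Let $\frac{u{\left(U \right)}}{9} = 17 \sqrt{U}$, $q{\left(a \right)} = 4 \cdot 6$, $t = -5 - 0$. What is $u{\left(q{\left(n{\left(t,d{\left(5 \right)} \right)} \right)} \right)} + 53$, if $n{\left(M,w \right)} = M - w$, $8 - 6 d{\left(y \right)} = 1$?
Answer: $53 + 306 \sqrt{6} \approx 802.54$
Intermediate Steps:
$d{\left(y \right)} = \frac{7}{6}$ ($d{\left(y \right)} = \frac{4}{3} - \frac{1}{6} = \frac{7}{6}$)
$t = -5$ ($t = -5 + 0 = -5$)
$q{\left(a \right)} = 24$
$u{\left(U \right)} = 153 \sqrt{U}$ ($u{\left(U \right)} = 9 \cdot 17 \sqrt{U} = 153 \sqrt{U}$)
$u{\left(q{\left(n{\left(t,d{\left(5 \right)} \right)} \right)} \right)} + 53 = 153 \sqrt{24} + 53 = 153 \cdot 2 \sqrt{6} + 53 = 306 \sqrt{6} + 53 = 53 + 306 \sqrt{6}$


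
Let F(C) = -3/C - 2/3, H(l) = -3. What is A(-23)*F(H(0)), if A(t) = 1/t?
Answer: -1/69 ≈ -0.014493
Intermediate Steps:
F(C) = -⅔ - 3/C (F(C) = -3/C - 2*⅓ = -3/C - ⅔ = -⅔ - 3/C)
A(-23)*F(H(0)) = (-⅔ - 3/(-3))/(-23) = -(-⅔ - 3*(-⅓))/23 = -(-⅔ + 1)/23 = -1/23*⅓ = -1/69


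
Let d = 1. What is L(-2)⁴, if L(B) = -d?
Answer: 1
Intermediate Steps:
L(B) = -1 (L(B) = -1*1 = -1)
L(-2)⁴ = (-1)⁴ = 1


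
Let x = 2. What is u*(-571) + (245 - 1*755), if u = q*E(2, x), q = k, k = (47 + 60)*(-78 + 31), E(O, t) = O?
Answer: 5742608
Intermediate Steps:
k = -5029 (k = 107*(-47) = -5029)
q = -5029
u = -10058 (u = -5029*2 = -10058)
u*(-571) + (245 - 1*755) = -10058*(-571) + (245 - 1*755) = 5743118 + (245 - 755) = 5743118 - 510 = 5742608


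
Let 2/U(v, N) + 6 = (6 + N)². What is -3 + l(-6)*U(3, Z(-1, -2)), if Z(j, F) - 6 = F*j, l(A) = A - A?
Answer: -3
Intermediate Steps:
l(A) = 0
Z(j, F) = 6 + F*j
U(v, N) = 2/(-6 + (6 + N)²)
-3 + l(-6)*U(3, Z(-1, -2)) = -3 + 0*(2/(-6 + (6 + (6 - 2*(-1)))²)) = -3 + 0*(2/(-6 + (6 + (6 + 2))²)) = -3 + 0*(2/(-6 + (6 + 8)²)) = -3 + 0*(2/(-6 + 14²)) = -3 + 0*(2/(-6 + 196)) = -3 + 0*(2/190) = -3 + 0*(2*(1/190)) = -3 + 0*(1/95) = -3 + 0 = -3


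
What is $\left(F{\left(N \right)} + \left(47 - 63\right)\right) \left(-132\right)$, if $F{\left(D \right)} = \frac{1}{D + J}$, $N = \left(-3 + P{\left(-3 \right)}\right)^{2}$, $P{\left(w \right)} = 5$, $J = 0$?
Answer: $2079$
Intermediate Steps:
$N = 4$ ($N = \left(-3 + 5\right)^{2} = 2^{2} = 4$)
$F{\left(D \right)} = \frac{1}{D}$ ($F{\left(D \right)} = \frac{1}{D + 0} = \frac{1}{D}$)
$\left(F{\left(N \right)} + \left(47 - 63\right)\right) \left(-132\right) = \left(\frac{1}{4} + \left(47 - 63\right)\right) \left(-132\right) = \left(\frac{1}{4} - 16\right) \left(-132\right) = \left(- \frac{63}{4}\right) \left(-132\right) = 2079$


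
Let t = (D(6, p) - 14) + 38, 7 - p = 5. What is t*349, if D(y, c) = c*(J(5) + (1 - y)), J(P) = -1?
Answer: 4188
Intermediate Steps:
p = 2 (p = 7 - 1*5 = 7 - 5 = 2)
D(y, c) = -c*y (D(y, c) = c*(-1 + (1 - y)) = c*(-y) = -c*y)
t = 12 (t = (-1*2*6 - 14) + 38 = (-12 - 14) + 38 = -26 + 38 = 12)
t*349 = 12*349 = 4188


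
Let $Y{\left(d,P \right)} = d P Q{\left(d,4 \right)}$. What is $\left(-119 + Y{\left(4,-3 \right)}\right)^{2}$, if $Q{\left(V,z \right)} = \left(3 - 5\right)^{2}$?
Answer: $27889$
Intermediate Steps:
$Q{\left(V,z \right)} = 4$ ($Q{\left(V,z \right)} = \left(-2\right)^{2} = 4$)
$Y{\left(d,P \right)} = 4 P d$ ($Y{\left(d,P \right)} = d P 4 = P d 4 = 4 P d$)
$\left(-119 + Y{\left(4,-3 \right)}\right)^{2} = \left(-119 + 4 \left(-3\right) 4\right)^{2} = \left(-119 - 48\right)^{2} = \left(-167\right)^{2} = 27889$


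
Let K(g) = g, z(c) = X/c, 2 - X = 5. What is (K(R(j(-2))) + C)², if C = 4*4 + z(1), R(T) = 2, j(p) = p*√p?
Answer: 225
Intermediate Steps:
X = -3 (X = 2 - 1*5 = 2 - 5 = -3)
z(c) = -3/c
j(p) = p^(3/2)
C = 13 (C = 4*4 - 3/1 = 16 - 3*1 = 16 - 3 = 13)
(K(R(j(-2))) + C)² = (2 + 13)² = 15² = 225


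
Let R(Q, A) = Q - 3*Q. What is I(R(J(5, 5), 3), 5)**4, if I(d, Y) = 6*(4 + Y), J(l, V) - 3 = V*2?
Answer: 8503056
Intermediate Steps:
J(l, V) = 3 + 2*V (J(l, V) = 3 + V*2 = 3 + 2*V)
R(Q, A) = -2*Q
I(d, Y) = 24 + 6*Y
I(R(J(5, 5), 3), 5)**4 = (24 + 6*5)**4 = (24 + 30)**4 = 54**4 = 8503056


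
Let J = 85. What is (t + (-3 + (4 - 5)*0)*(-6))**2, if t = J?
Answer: 10609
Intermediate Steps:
t = 85
(t + (-3 + (4 - 5)*0)*(-6))**2 = (85 + (-3 + (4 - 5)*0)*(-6))**2 = (85 + (-3 - 1*0)*(-6))**2 = (85 + (-3 + 0)*(-6))**2 = (85 - 3*(-6))**2 = (85 + 18)**2 = 103**2 = 10609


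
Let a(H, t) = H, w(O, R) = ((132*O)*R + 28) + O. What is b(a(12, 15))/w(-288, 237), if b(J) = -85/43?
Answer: 85/387432236 ≈ 2.1939e-7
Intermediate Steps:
w(O, R) = 28 + O + 132*O*R (w(O, R) = (132*O*R + 28) + O = (28 + 132*O*R) + O = 28 + O + 132*O*R)
b(J) = -85/43 (b(J) = -85*1/43 = -85/43)
b(a(12, 15))/w(-288, 237) = -85/(43*(28 - 288 + 132*(-288)*237)) = -85/(43*(28 - 288 - 9009792)) = -85/43/(-9010052) = -85/43*(-1/9010052) = 85/387432236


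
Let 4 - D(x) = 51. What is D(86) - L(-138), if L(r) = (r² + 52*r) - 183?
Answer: -11732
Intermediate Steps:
L(r) = -183 + r² + 52*r
D(x) = -47 (D(x) = 4 - 1*51 = 4 - 51 = -47)
D(86) - L(-138) = -47 - (-183 + (-138)² + 52*(-138)) = -47 - (-183 + 19044 - 7176) = -47 - 1*11685 = -47 - 11685 = -11732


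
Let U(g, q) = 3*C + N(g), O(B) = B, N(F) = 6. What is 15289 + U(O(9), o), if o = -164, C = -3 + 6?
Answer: 15304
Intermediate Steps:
C = 3
U(g, q) = 15 (U(g, q) = 3*3 + 6 = 9 + 6 = 15)
15289 + U(O(9), o) = 15289 + 15 = 15304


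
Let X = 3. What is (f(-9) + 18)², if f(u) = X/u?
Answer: 2809/9 ≈ 312.11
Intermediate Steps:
f(u) = 3/u
(f(-9) + 18)² = (3/(-9) + 18)² = (3*(-⅑) + 18)² = (-⅓ + 18)² = (53/3)² = 2809/9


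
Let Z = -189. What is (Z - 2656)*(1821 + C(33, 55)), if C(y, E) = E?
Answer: -5337220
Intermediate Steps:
(Z - 2656)*(1821 + C(33, 55)) = (-189 - 2656)*(1821 + 55) = -2845*1876 = -5337220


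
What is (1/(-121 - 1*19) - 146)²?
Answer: 417834481/19600 ≈ 21318.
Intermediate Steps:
(1/(-121 - 1*19) - 146)² = (1/(-121 - 19) - 146)² = (1/(-140) - 146)² = (-1/140 - 146)² = (-20441/140)² = 417834481/19600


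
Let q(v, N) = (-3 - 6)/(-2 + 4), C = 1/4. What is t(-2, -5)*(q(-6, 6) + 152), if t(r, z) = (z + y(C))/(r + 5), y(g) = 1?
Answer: -590/3 ≈ -196.67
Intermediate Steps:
C = ¼ (C = 1*(¼) = ¼ ≈ 0.25000)
q(v, N) = -9/2
t(r, z) = (1 + z)/(5 + r) (t(r, z) = (z + 1)/(r + 5) = (1 + z)/(5 + r))
t(-2, -5)*(q(-6, 6) + 152) = ((1 - 5)/(5 - 2))*(-9/2 + 152) = (-4/3)*(295/2) = ((⅓)*(-4))*(295/2) = -4/3*295/2 = -590/3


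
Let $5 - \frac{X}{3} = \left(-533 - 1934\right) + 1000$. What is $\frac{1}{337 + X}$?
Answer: $\frac{1}{4753} \approx 0.00021039$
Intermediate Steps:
$X = 4416$ ($X = 15 - 3 \left(\left(-533 - 1934\right) + 1000\right) = 15 - 3 \left(-2467 + 1000\right) = 15 - -4401 = 15 + 4401 = 4416$)
$\frac{1}{337 + X} = \frac{1}{337 + 4416} = \frac{1}{4753}$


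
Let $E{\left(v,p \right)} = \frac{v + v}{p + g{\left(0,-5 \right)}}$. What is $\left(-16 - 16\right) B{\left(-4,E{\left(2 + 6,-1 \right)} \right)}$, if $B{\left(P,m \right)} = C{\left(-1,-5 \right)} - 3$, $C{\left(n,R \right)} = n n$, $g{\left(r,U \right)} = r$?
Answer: $64$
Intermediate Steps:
$C{\left(n,R \right)} = n^{2}$
$E{\left(v,p \right)} = \frac{2 v}{p}$ ($E{\left(v,p \right)} = \frac{v + v}{p + 0} = \frac{2 v}{p}$)
$B{\left(P,m \right)} = -2$ ($B{\left(P,m \right)} = \left(-1\right)^{2} - 3 = 1 - 3 = -2$)
$\left(-16 - 16\right) B{\left(-4,E{\left(2 + 6,-1 \right)} \right)} = \left(-16 - 16\right) \left(-2\right) = \left(-32\right) \left(-2\right) = 64$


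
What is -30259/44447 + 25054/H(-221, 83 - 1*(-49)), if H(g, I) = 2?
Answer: 556757310/44447 ≈ 12526.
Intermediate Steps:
-30259/44447 + 25054/H(-221, 83 - 1*(-49)) = -30259/44447 + 25054/2 = -30259*1/44447 + 25054*(½) = -30259/44447 + 12527 = 556757310/44447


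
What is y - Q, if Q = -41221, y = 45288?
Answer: 86509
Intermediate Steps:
y - Q = 45288 - 1*(-41221) = 45288 + 41221 = 86509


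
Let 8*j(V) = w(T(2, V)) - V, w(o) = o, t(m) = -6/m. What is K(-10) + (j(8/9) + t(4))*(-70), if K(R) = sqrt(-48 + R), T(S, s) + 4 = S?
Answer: 2345/18 + I*sqrt(58) ≈ 130.28 + 7.6158*I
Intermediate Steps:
T(S, s) = -4 + S
j(V) = -1/4 - V/8 (j(V) = ((-4 + 2) - V)/8 = (-2 - V)/8 = -1/4 - V/8)
K(-10) + (j(8/9) + t(4))*(-70) = sqrt(-48 - 10) + ((-1/4 - 1/9) - 6/4)*(-70) = sqrt(-58) + ((-1/4 - 1/9) - 6*1/4)*(-70) = I*sqrt(58) + ((-1/4 - 1/8*8/9) - 3/2)*(-70) = I*sqrt(58) + ((-1/4 - 1/9) - 3/2)*(-70) = I*sqrt(58) + (-13/36 - 3/2)*(-70) = I*sqrt(58) - 67/36*(-70) = I*sqrt(58) + 2345/18 = 2345/18 + I*sqrt(58)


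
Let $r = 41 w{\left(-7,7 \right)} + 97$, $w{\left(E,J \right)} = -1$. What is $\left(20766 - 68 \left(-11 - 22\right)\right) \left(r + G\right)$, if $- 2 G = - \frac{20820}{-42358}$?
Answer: $\frac{27170645190}{21179} \approx 1.2829 \cdot 10^{6}$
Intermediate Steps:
$r = 56$ ($r = 41 \left(-1\right) + 97 = -41 + 97 = 56$)
$G = - \frac{5205}{21179}$ ($G = - \frac{\left(-20820\right) \frac{1}{-42358}}{2} = - \frac{\left(-20820\right) \left(- \frac{1}{42358}\right)}{2} = \left(- \frac{1}{2}\right) \frac{10410}{21179} = - \frac{5205}{21179} \approx -0.24576$)
$\left(20766 - 68 \left(-11 - 22\right)\right) \left(r + G\right) = \left(20766 - 68 \left(-11 - 22\right)\right) \left(56 - \frac{5205}{21179}\right) = \left(20766 - -2244\right) \frac{1180819}{21179} = \left(20766 + 2244\right) \frac{1180819}{21179} = 23010 \cdot \frac{1180819}{21179} = \frac{27170645190}{21179}$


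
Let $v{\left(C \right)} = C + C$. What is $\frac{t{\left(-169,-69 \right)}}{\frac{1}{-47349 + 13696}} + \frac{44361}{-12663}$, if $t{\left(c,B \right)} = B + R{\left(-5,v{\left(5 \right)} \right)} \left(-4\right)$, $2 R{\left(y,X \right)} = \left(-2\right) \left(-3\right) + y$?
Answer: $\frac{1120609604}{469} \approx 2.3894 \cdot 10^{6}$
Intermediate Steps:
$v{\left(C \right)} = 2 C$
$R{\left(y,X \right)} = 3 + \frac{y}{2}$ ($R{\left(y,X \right)} = \frac{\left(-2\right) \left(-3\right) + y}{2} = \frac{6 + y}{2} = 3 + \frac{y}{2}$)
$t{\left(c,B \right)} = -2 + B$ ($t{\left(c,B \right)} = B + \left(3 + \frac{1}{2} \left(-5\right)\right) \left(-4\right) = B + \left(3 - \frac{5}{2}\right) \left(-4\right) = B + \frac{1}{2} \left(-4\right) = B - 2 = -2 + B$)
$\frac{t{\left(-169,-69 \right)}}{\frac{1}{-47349 + 13696}} + \frac{44361}{-12663} = \frac{-2 - 69}{\frac{1}{-47349 + 13696}} + \frac{44361}{-12663} = - \frac{71}{\frac{1}{-33653}} + 44361 \left(- \frac{1}{12663}\right) = - \frac{71}{- \frac{1}{33653}} - \frac{1643}{469} = \left(-71\right) \left(-33653\right) - \frac{1643}{469} = 2389363 - \frac{1643}{469} = \frac{1120609604}{469}$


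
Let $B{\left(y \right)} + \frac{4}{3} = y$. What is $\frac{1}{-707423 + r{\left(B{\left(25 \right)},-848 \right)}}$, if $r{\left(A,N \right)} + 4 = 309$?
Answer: $- \frac{1}{707118} \approx -1.4142 \cdot 10^{-6}$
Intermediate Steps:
$B{\left(y \right)} = - \frac{4}{3} + y$
$r{\left(A,N \right)} = 305$ ($r{\left(A,N \right)} = -4 + 309 = 305$)
$\frac{1}{-707423 + r{\left(B{\left(25 \right)},-848 \right)}} = \frac{1}{-707423 + 305} = \frac{1}{-707118} = - \frac{1}{707118}$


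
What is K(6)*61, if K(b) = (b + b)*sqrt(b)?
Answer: 732*sqrt(6) ≈ 1793.0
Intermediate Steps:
K(b) = 2*b**(3/2) (K(b) = (2*b)*sqrt(b) = 2*b**(3/2))
K(6)*61 = (2*6**(3/2))*61 = (2*(6*sqrt(6)))*61 = (12*sqrt(6))*61 = 732*sqrt(6)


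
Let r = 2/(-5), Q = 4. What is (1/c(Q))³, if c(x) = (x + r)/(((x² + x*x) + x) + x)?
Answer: 1000000/729 ≈ 1371.7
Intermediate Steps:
r = -⅖ (r = 2*(-⅕) = -⅖ ≈ -0.40000)
c(x) = (-⅖ + x)/(2*x + 2*x²) (c(x) = (x - ⅖)/(((x² + x*x) + x) + x) = (-⅖ + x)/(((x² + x²) + x) + x) = (-⅖ + x)/((2*x² + x) + x) = (-⅖ + x)/((x + 2*x²) + x) = (-⅖ + x)/(2*x + 2*x²))
(1/c(Q))³ = (1/((⅒)*(-2 + 5*4)/(4*(1 + 4))))³ = (1/((⅒)*(¼)*(-2 + 20)/5))³ = (1/((⅒)*(¼)*(⅕)*18))³ = (1/(9/100))³ = (100/9)³ = 1000000/729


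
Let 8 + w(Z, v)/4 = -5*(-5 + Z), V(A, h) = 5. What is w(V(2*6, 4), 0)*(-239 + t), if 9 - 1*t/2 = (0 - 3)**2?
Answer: 7648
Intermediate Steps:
w(Z, v) = 68 - 20*Z (w(Z, v) = -32 + 4*(-5*(-5 + Z)) = -32 + 4*(25 - 5*Z) = -32 + (100 - 20*Z) = 68 - 20*Z)
t = 0 (t = 18 - 2*(0 - 3)**2 = 18 - 2*(-3)**2 = 18 - 2*9 = 18 - 18 = 0)
w(V(2*6, 4), 0)*(-239 + t) = (68 - 20*5)*(-239 + 0) = (68 - 100)*(-239) = -32*(-239) = 7648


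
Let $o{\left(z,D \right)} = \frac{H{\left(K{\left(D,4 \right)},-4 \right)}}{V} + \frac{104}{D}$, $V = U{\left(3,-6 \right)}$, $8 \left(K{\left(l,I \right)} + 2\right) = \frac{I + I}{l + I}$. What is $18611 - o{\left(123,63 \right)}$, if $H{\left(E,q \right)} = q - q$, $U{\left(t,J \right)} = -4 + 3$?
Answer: $\frac{1172389}{63} \approx 18609.0$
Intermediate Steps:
$U{\left(t,J \right)} = -1$
$K{\left(l,I \right)} = -2 + \frac{I}{4 \left(I + l\right)}$ ($K{\left(l,I \right)} = -2 + \frac{\left(I + I\right) \frac{1}{l + I}}{8} = -2 + \frac{2 I \frac{1}{I + l}}{8} = -2 + \frac{I}{4 \left(I + l\right)}$)
$V = -1$
$H{\left(E,q \right)} = 0$
$o{\left(z,D \right)} = \frac{104}{D}$ ($o{\left(z,D \right)} = \frac{0}{-1} + \frac{104}{D} = 0 \left(-1\right) + \frac{104}{D} = 0 + \frac{104}{D} = \frac{104}{D}$)
$18611 - o{\left(123,63 \right)} = 18611 - \frac{104}{63} = \frac{1172389}{63}$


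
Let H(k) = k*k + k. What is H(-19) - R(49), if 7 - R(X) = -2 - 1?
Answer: 332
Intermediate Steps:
R(X) = 10 (R(X) = 7 - (-2 - 1) = 7 - 1*(-3) = 7 + 3 = 10)
H(k) = k + k**2 (H(k) = k**2 + k = k + k**2)
H(-19) - R(49) = -19*(1 - 19) - 1*10 = -19*(-18) - 10 = 342 - 10 = 332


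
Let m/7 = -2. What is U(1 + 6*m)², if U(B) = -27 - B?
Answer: 3136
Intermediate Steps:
m = -14 (m = 7*(-2) = -14)
U(1 + 6*m)² = (-27 - (1 + 6*(-14)))² = (-27 - (1 - 84))² = (-27 - 1*(-83))² = (-27 + 83)² = 56² = 3136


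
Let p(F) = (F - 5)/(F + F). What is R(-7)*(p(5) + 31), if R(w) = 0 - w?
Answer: 217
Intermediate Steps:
p(F) = (-5 + F)/(2*F) (p(F) = (-5 + F)/((2*F)) = (-5 + F)*(1/(2*F)) = (-5 + F)/(2*F))
R(w) = -w
R(-7)*(p(5) + 31) = (-1*(-7))*((½)*(-5 + 5)/5 + 31) = 7*((½)*(⅕)*0 + 31) = 7*(0 + 31) = 7*31 = 217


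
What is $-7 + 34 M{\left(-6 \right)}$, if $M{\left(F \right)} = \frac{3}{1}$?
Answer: $95$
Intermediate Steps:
$M{\left(F \right)} = 3$ ($M{\left(F \right)} = 3 \cdot 1 = 3$)
$-7 + 34 M{\left(-6 \right)} = -7 + 34 \cdot 3 = -7 + 102 = 95$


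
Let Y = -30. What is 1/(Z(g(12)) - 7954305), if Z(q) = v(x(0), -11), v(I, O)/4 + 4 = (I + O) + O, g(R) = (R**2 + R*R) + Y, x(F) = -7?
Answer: -1/7954437 ≈ -1.2572e-7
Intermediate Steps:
g(R) = -30 + 2*R**2 (g(R) = (R**2 + R*R) - 30 = (R**2 + R**2) - 30 = 2*R**2 - 30 = -30 + 2*R**2)
v(I, O) = -16 + 4*I + 8*O (v(I, O) = -16 + 4*((I + O) + O) = -16 + 4*(I + 2*O) = -16 + (4*I + 8*O) = -16 + 4*I + 8*O)
Z(q) = -132 (Z(q) = -16 + 4*(-7) + 8*(-11) = -16 - 28 - 88 = -132)
1/(Z(g(12)) - 7954305) = 1/(-132 - 7954305) = 1/(-7954437) = -1/7954437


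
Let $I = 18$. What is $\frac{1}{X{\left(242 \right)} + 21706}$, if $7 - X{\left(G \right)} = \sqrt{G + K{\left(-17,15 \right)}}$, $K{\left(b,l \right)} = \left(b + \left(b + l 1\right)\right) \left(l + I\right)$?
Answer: $\frac{21713}{471454754} + \frac{i \sqrt{385}}{471454754} \approx 4.6055 \cdot 10^{-5} + 4.1619 \cdot 10^{-8} i$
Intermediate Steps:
$K{\left(b,l \right)} = \left(18 + l\right) \left(l + 2 b\right)$ ($K{\left(b,l \right)} = \left(b + \left(b + l 1\right)\right) \left(l + 18\right) = \left(b + \left(b + l\right)\right) \left(18 + l\right) = \left(l + 2 b\right) \left(18 + l\right) = \left(18 + l\right) \left(l + 2 b\right)$)
$X{\left(G \right)} = 7 - \sqrt{-627 + G}$ ($X{\left(G \right)} = 7 - \sqrt{G + \left(15^{2} + 18 \cdot 15 + 36 \left(-17\right) + 2 \left(-17\right) 15\right)} = 7 - \sqrt{G + \left(225 + 270 - 612 - 510\right)} = 7 - \sqrt{G - 627} = 7 - \sqrt{-627 + G}$)
$\frac{1}{X{\left(242 \right)} + 21706} = \frac{1}{\left(7 - \sqrt{-627 + 242}\right) + 21706} = \frac{1}{\left(7 - \sqrt{-385}\right) + 21706} = \frac{1}{\left(7 - i \sqrt{385}\right) + 21706} = \frac{1}{21713 - i \sqrt{385}}$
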